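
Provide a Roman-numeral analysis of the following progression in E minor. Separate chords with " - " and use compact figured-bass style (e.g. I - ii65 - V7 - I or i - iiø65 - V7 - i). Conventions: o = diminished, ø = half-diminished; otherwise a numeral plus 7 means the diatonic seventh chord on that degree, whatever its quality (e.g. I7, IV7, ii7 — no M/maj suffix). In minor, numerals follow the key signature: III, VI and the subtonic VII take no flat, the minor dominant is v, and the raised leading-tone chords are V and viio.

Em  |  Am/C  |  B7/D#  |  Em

Em: minor triad on E = scale degree 1 → i.
Am/C has root A, degree 4 in E minor, so iv6.
B7/D# has root B, degree 5 in E minor, so V65.
Em: root E is the tonic; minor triad there is i.

i - iv6 - V65 - i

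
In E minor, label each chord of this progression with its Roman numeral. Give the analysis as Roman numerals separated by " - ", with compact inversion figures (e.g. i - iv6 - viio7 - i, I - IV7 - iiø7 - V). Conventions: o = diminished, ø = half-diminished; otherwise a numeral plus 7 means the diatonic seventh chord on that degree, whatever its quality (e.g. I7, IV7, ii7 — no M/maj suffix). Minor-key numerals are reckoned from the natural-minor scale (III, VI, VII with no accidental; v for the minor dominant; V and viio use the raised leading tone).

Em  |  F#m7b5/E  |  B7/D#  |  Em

i - iiø42 - V65 - i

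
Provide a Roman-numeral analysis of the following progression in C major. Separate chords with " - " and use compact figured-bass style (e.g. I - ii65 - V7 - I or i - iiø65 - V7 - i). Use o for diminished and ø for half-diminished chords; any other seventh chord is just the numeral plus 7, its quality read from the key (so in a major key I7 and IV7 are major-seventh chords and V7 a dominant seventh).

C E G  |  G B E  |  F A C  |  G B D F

I - iii6 - IV - V7

C-E-G: root C is the tonic; major triad there is I.
G-B-E has root E, degree 3 in C major, so iii6.
F-A-C: major triad on F = scale degree 4 → IV.
G-B-D-F has root G, degree 5 in C major, so V7.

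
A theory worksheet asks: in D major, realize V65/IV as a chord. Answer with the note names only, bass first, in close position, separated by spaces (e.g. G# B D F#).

V65/IV is a secondary dominant — the dominant seventh of IV. IV in D major is G, so the applied chord's root is D, a perfect fifth above.
Building a dominant seventh chord on D gives D-F#-A-C.
The figured bass 65 indicates first inversion, placing the third (F#) in the bass: F#-A-C-D.

F# A C D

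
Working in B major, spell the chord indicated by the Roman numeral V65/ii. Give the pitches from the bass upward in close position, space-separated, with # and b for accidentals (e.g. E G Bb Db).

B# D# F# G#

V65/ii is a secondary dominant — the dominant seventh of ii. ii in B major is C#, so the applied chord's root is G#, a perfect fifth above.
Building a dominant seventh chord on G# gives G#-B#-D#-F#.
With the 65 figure the chord is in first inversion; from the bass B# upward in close position it reads B#-D#-F#-G#.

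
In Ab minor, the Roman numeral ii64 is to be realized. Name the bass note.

F

ii in Ab minor has root Bb; the chord is Bb-Db-F.
The figure 64 means second inversion — the fifth is in the bass.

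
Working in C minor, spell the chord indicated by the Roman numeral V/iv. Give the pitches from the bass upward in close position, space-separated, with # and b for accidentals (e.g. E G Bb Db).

V/iv is a secondary dominant — the dominant triad of iv. iv in C minor is F, so the applied chord's root is C, a perfect fifth above.
Building a major triad on C gives C-E-G.

C E G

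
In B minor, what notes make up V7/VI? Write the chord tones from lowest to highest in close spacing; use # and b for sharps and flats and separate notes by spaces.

V7/VI is a secondary dominant — the dominant seventh of VI. VI in B minor is G, so the applied chord's root is D, a perfect fifth above.
Building a dominant seventh chord on D gives D-F#-A-C.

D F# A C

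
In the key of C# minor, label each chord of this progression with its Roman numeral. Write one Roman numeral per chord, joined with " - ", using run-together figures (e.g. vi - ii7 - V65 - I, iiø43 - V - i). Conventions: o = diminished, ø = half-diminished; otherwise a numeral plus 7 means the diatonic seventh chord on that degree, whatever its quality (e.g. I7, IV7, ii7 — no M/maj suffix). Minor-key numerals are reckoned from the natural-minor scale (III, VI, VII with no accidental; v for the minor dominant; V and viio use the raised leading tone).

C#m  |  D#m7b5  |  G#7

i - iiø7 - V7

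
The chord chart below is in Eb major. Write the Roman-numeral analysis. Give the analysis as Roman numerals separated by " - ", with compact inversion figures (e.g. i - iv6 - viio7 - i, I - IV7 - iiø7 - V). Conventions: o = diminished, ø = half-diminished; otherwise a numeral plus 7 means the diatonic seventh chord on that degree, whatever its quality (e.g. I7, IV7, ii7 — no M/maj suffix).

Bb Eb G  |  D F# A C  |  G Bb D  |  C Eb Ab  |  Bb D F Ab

Bb-Eb-G: root Eb is the tonic; major triad there is I64.
D-F#-A-C is the secondary dominant of iii (dominant seventh chord on D): V7/iii.
G-Bb-D: minor triad on G = scale degree 3 → iii.
C-Eb-Ab: root Ab is the subdominant; major triad there is IV6.
Bb-D-F-Ab has root Bb, degree 5 in Eb major, so V7.

I64 - V7/iii - iii - IV6 - V7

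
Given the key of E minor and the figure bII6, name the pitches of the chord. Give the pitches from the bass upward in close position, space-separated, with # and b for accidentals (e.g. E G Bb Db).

A C F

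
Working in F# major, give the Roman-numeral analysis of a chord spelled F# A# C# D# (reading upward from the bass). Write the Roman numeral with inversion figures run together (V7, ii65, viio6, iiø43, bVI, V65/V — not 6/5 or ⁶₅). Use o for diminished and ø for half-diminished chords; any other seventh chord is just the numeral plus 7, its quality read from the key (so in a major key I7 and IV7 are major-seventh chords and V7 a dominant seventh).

vi65

Stacked in thirds the chord is D#-F#-A#-C#: a minor seventh chord on D#.
D# is scale degree 6 in F# major, and a minor seventh chord on that degree is written vi7.
With F# in the bass the chord is in first inversion, so the figured bass is 65.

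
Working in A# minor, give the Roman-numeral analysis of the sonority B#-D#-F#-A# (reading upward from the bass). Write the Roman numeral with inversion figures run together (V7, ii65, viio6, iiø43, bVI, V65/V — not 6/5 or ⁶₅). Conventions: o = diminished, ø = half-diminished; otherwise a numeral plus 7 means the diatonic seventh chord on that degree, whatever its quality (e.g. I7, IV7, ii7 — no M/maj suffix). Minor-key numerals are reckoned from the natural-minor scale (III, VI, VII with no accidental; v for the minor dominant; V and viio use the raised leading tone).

The pitches B#-D#-F#-A# form a half-diminished seventh chord rooted on B#.
B# is scale degree 2 in A# minor, and a half-diminished seventh chord on that degree is written iiø7.

iiø7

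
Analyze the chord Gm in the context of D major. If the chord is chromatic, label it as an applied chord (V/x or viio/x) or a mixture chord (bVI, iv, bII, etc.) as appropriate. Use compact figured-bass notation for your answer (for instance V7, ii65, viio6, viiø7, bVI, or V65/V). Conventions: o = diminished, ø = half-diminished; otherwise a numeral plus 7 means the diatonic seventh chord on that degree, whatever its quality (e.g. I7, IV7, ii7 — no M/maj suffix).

The pitches G-Bb-D form a minor triad rooted on G.
G is the fourth degree of D major. This is the minor subdominant, borrowed from the parallel minor.

iv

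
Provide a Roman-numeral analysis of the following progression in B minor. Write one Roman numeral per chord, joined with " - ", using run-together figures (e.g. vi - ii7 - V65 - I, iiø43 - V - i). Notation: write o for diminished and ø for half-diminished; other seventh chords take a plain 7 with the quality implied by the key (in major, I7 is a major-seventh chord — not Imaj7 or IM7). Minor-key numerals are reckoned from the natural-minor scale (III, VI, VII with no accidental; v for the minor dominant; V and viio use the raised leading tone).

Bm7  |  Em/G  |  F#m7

i7 - iv6 - v7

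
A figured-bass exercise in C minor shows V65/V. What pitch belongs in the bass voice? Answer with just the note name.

The applied chord V65/V is rooted on D: D-F#-A-C.
The figure 65 means first inversion — the third is in the bass.

F#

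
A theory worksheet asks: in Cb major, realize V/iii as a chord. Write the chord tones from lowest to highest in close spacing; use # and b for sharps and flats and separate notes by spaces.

V/iii is a secondary dominant — the dominant triad of iii. iii in Cb major is Eb, so the applied chord's root is Bb, a perfect fifth above.
Building a major triad on Bb gives Bb-D-F.

Bb D F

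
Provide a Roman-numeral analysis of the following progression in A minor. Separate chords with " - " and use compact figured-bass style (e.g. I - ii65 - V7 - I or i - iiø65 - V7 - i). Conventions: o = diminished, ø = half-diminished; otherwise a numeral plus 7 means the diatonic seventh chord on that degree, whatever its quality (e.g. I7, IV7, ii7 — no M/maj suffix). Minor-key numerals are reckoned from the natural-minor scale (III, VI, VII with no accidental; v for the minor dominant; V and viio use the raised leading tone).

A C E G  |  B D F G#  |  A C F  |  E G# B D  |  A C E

A-C-E-G: root A is the tonic; minor seventh chord there is i7.
B-D-F-G#: root G# is the leading tone; fully diminished seventh chord there is viio65.
A-C-F: root F is the submediant; major triad there is VI6.
E-G#-B-D: dominant seventh chord on E = scale degree 5 → V7.
A-C-E: root A is the tonic; minor triad there is i.

i7 - viio65 - VI6 - V7 - i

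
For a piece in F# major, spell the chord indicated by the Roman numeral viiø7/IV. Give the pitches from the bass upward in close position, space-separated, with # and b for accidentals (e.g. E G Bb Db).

The slash marks an applied leading-tone chord: viio of IV. In F# major, IV is B, so the leading tone to it is A#, a half step below.
Building a half-diminished seventh chord on A# gives A#-C#-E-G#.

A# C# E G#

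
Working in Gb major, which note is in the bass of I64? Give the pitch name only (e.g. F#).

Db

I in Gb major has root Gb; the chord is Gb-Bb-Db.
The figure 64 means second inversion — the fifth is in the bass.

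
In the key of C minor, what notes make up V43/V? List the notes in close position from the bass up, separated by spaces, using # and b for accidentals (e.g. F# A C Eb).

A C D F#

The slash means an applied dominant: we want the dominant of V. In C minor, V is G major, and its dominant is built on D.
Building a dominant seventh chord on D gives D-F#-A-C.
The figured bass 43 indicates second inversion, placing the fifth (A) in the bass: A-C-D-F#.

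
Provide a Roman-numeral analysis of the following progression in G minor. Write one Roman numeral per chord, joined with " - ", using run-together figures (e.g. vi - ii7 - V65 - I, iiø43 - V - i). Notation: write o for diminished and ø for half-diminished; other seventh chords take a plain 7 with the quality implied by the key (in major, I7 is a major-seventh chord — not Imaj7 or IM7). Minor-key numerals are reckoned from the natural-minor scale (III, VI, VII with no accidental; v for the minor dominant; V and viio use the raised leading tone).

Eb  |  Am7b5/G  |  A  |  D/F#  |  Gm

Eb: root Eb is the submediant; major triad there is VI.
Am7b5/G: root A is the supertonic; half-diminished seventh chord there is iiø42.
A: a major triad on A, the applied dominant of V → V/V.
D/F#: root D is the dominant; major triad there is V6.
Gm: root G is the tonic; minor triad there is i.

VI - iiø42 - V/V - V6 - i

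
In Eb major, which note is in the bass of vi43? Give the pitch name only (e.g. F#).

vi in Eb major has root C; the chord is C-Eb-G-Bb.
The figure 43 means second inversion — the fifth is in the bass.

G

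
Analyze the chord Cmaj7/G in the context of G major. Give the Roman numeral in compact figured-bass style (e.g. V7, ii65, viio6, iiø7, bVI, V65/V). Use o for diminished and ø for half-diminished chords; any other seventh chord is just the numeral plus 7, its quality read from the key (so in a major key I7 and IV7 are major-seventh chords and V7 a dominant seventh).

IV43

The pitches C-E-G-B form a major seventh chord rooted on C.
C is scale degree 4 in G major, and a major seventh chord on that degree is written IV7.
With G in the bass the chord is in second inversion, so the figured bass is 43.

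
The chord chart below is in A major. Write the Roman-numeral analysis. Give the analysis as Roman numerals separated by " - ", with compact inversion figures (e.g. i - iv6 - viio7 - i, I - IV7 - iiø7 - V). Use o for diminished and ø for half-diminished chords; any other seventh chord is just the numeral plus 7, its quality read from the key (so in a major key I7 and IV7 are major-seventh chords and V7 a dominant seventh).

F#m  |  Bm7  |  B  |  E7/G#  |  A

vi - ii7 - V/V - V65 - I

F#m has root F#, degree 6 in A major, so vi.
Bm7: minor seventh chord on B = scale degree 2 → ii7.
B: a major triad on B, the applied dominant of V → V/V.
E7/G# has root E, degree 5 in A major, so V65.
A: root A is the tonic; major triad there is I.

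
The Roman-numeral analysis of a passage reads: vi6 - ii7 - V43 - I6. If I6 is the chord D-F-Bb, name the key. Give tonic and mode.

Bb major

I6 is given as D-F-Bb — a major triad with root Bb.
If Bb is scale degree 1 and the mode makes that degree carry a major triad, the tonic is Bb and the mode is major.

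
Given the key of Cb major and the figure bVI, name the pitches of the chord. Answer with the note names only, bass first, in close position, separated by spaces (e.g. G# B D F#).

bVI is a major triad on the lowered sixth degree, borrowed from the parallel minor. In Cb major that root is Abb.
So the chord is Abb-Cb-Ebb, a major triad.

Abb Cb Ebb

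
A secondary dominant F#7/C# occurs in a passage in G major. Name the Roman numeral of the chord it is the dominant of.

iii

The chord is a dominant seventh chord on F#.
A dominant resolves down a perfect fifth: F# → B. In G major, B is scale degree 3, i.e. iii.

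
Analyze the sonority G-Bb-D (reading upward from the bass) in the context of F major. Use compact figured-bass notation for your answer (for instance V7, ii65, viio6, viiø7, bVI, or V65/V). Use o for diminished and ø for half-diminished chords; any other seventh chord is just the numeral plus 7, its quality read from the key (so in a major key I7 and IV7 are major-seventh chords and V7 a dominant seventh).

ii

Stacked in thirds the chord is G-Bb-D: a minor triad on G.
G is scale degree 2 in F major, and a minor triad on that degree is written ii.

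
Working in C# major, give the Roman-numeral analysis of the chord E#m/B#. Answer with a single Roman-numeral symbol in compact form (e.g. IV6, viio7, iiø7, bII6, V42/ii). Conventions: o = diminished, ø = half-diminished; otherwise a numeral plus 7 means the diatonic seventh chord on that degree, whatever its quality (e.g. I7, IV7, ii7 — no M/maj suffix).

iii64

Stacked in thirds the chord is E#-G#-B#: a minor triad on E#.
E# is scale degree 3 in C# major, and a minor triad on that degree is written iii.
With B# in the bass the chord is in second inversion, so the figured bass is 64.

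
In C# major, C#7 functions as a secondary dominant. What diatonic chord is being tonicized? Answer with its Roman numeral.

IV

The chord is a dominant seventh chord on C#.
A dominant resolves down a perfect fifth: C# → F#. In C# major, F# is scale degree 4, i.e. IV.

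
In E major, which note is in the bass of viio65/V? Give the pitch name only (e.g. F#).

C#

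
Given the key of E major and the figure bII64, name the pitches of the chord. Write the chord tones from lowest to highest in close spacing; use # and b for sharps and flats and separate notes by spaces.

bII64 is the Neapolitan chord — a major triad on the lowered second degree. In E major that root is F.
So the chord is F-A-C, a major triad.
The figured bass 64 indicates second inversion, placing the fifth (C) in the bass: C-F-A.

C F A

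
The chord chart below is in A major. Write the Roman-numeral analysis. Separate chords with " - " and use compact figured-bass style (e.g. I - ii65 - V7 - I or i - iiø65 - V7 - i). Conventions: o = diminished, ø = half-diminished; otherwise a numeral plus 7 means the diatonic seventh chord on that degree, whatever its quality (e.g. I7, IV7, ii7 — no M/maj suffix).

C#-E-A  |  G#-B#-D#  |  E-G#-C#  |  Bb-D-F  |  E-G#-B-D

C#-E-A has root A, degree 1 in A major, so I6.
G#-B#-D#: a major triad on G#, the applied dominant of iii → V/iii.
E-G#-C#: minor triad on C# = scale degree 3 → iii6.
Bb-D-F: major triad on Bb — chromatic; Bb is the lowered second degree, so this is the Neapolitan chord, bII.
E-G#-B-D: dominant seventh chord on E = scale degree 5 → V7.

I6 - V/iii - iii6 - bII - V7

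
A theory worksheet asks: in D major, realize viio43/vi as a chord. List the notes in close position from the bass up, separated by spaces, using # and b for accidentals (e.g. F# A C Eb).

The slash marks an applied leading-tone chord: viio of vi. In D major, vi is B, so the leading tone to it is A#, a half step below.
Building a fully diminished seventh chord on A# gives A#-C#-E-G.
With the 43 figure the chord is in second inversion; from the bass E upward in close position it reads E-G-A#-C#.

E G A# C#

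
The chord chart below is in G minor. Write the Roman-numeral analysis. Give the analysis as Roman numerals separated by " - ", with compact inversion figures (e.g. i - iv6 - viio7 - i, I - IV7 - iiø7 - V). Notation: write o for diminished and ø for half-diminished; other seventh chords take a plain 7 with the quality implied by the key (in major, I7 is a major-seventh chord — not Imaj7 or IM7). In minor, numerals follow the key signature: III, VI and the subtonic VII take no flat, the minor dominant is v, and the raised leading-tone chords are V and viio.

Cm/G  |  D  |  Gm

iv64 - V - i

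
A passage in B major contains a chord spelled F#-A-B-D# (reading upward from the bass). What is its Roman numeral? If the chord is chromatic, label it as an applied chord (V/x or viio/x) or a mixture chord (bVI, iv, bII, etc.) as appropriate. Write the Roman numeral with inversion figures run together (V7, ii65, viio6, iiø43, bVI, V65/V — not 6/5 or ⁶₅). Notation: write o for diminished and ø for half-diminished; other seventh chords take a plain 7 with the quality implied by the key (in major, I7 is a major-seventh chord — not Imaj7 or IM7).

V43/IV

The pitches B-D#-F#-A form a dominant seventh chord rooted on B.
B is not a diatonic chord root with this quality in B major, but it lies a perfect fifth above E (IV), so the chord functions as an applied dominant of IV.
With F# in the bass the chord is in second inversion, so the figured bass is 43.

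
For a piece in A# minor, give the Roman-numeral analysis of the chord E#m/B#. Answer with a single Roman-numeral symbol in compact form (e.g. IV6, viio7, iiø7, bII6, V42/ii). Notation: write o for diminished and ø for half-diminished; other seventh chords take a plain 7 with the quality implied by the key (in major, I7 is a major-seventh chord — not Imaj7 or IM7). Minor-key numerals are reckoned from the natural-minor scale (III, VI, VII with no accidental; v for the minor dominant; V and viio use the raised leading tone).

The pitches E#-G#-B# form a minor triad rooted on E#.
In A# minor, E# is the dominant; the diatonic minor triad there is v.
With B# in the bass the chord is in second inversion, so the figured bass is 64.

v64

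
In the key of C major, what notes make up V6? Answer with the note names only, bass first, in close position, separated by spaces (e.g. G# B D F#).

B D G

The numeral's case and figure indicate a major triad. In C major its root, scale degree 5, is G.
Stacking thirds from G gives G-B-D.
The figured bass 6 indicates first inversion, placing the third (B) in the bass: B-D-G.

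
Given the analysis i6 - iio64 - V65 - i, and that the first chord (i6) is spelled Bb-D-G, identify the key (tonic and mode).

G minor

i6 is given as Bb-D-G — a minor triad with root G.
If G is scale degree 1 and the mode makes that degree carry a minor triad, the tonic is G and the mode is minor.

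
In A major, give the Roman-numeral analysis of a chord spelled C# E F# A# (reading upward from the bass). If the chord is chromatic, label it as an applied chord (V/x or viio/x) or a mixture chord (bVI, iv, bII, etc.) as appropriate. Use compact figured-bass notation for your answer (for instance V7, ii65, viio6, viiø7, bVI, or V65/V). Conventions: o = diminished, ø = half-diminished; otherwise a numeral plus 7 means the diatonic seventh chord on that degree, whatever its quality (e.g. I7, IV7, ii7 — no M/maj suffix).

V43/ii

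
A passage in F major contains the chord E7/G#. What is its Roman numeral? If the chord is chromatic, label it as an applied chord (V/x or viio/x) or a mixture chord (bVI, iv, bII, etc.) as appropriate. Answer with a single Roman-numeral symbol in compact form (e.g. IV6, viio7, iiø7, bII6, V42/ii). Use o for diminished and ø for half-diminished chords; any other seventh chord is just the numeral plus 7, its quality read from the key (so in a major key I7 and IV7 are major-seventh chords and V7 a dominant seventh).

Stacked in thirds the chord is E-G#-B-D: a dominant seventh chord on E.
E is not a diatonic chord root with this quality in F major, but it lies a perfect fifth above A (iii), so the chord functions as an applied dominant of iii.
With G# in the bass the chord is in first inversion, so the figured bass is 65.

V65/iii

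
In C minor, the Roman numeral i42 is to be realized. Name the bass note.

Bb

i in C minor has root C; the chord is C-Eb-G-Bb.
The figure 42 means third inversion — the seventh is in the bass.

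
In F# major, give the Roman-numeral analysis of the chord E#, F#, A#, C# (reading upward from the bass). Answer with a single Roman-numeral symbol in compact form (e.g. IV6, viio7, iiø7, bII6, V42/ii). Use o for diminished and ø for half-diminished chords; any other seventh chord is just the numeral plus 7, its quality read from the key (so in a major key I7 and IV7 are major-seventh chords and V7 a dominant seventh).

I42

Stacked in thirds the chord is F#-A#-C#-E#: a major seventh chord on F#.
F# is scale degree 1 in F# major, and a major seventh chord on that degree is written I7.
With E# in the bass the chord is in third inversion, so the figured bass is 42.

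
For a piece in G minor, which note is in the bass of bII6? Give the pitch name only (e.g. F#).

C

bII in G minor has root Ab; the chord is Ab-C-Eb.
The figure 6 means first inversion — the third is in the bass.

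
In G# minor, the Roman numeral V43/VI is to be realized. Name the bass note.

The applied chord V43/VI is rooted on B: B-D#-F#-A.
The figure 43 means second inversion — the fifth is in the bass.

F#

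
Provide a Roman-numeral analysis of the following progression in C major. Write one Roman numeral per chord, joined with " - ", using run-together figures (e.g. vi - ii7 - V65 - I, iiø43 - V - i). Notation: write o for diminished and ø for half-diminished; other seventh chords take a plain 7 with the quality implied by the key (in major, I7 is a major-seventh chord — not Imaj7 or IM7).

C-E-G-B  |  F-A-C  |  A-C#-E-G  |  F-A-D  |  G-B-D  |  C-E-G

I7 - IV - V7/ii - ii6 - V - I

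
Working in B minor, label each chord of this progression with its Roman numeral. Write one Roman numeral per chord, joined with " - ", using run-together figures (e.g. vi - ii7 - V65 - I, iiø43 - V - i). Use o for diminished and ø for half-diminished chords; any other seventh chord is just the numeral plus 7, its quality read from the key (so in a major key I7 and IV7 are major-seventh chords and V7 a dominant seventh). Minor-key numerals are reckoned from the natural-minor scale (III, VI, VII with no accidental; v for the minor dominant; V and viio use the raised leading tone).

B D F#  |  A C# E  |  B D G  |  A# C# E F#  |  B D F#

i - VII - VI6 - V65 - i

B-D-F#: root B is the tonic; minor triad there is i.
A-C#-E: root A is the subtonic; major triad there is VII.
B-D-G: major triad on G = scale degree 6 → VI6.
A#-C#-E-F#: root F# is the dominant; dominant seventh chord there is V65.
B-D-F# has root B, degree 1 in B minor, so i.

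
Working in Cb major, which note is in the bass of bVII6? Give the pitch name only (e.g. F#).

Db

bVII in Cb major has root Bbb; the chord is Bbb-Db-Fb.
The figure 6 means first inversion — the third is in the bass.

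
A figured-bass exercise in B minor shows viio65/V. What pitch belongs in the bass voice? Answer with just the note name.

G#

The applied chord viio65/V is rooted on E#: E#-G#-B-D.
The figure 65 means first inversion — the third is in the bass.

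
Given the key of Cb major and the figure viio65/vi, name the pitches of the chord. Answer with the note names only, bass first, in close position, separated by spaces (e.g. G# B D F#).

The slash marks an applied leading-tone chord: viio of vi. In Cb major, vi is Ab, so the leading tone to it is G, a half step below.
Building a fully diminished seventh chord on G gives G-Bb-Db-Fb.
With the 65 figure the chord is in first inversion; from the bass Bb upward in close position it reads Bb-Db-Fb-G.

Bb Db Fb G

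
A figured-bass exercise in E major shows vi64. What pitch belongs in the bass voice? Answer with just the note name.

vi in E major has root C#; the chord is C#-E-G#.
The figure 64 means second inversion — the fifth is in the bass.

G#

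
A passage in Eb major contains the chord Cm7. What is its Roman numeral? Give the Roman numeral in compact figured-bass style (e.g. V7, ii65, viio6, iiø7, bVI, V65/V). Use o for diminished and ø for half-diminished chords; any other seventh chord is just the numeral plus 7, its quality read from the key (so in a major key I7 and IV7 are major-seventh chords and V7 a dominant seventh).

The pitches C-Eb-G-Bb form a minor seventh chord rooted on C.
C is scale degree 6 in Eb major, and a minor seventh chord on that degree is written vi7.

vi7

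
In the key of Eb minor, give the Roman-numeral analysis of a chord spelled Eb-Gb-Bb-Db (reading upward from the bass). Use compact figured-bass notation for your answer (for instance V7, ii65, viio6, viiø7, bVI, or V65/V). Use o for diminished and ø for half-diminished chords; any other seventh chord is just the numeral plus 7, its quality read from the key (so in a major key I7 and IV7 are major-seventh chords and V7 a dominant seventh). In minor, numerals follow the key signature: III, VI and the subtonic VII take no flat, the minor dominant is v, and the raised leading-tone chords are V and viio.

i7

The pitches Eb-Gb-Bb-Db form a minor seventh chord rooted on Eb.
Eb is scale degree 1 in Eb minor, and a minor seventh chord on that degree is written i7.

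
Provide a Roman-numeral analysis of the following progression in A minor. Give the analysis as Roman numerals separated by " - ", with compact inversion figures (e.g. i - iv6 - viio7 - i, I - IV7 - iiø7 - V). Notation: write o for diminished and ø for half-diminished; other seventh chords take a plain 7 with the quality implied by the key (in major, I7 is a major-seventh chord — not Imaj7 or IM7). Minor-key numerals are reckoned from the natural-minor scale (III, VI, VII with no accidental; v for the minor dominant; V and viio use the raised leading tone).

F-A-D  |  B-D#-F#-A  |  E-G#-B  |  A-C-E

F-A-D has root D, degree 4 in A minor, so iv6.
B-D#-F#-A: a dominant seventh chord on B, the applied dominant of V → V7/V.
E-G#-B: major triad on E = scale degree 5 → V.
A-C-E: minor triad on A = scale degree 1 → i.

iv6 - V7/V - V - i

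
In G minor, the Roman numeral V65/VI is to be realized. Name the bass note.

D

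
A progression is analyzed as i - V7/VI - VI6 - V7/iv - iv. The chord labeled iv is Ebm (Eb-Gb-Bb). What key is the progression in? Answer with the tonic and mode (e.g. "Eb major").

The anchor chord is a minor triad on Eb, labeled iv.
Counting down 3 scale steps from Eb places the tonic on Bb; a minor triad on degree 4 is diatonic only in minor.

Bb minor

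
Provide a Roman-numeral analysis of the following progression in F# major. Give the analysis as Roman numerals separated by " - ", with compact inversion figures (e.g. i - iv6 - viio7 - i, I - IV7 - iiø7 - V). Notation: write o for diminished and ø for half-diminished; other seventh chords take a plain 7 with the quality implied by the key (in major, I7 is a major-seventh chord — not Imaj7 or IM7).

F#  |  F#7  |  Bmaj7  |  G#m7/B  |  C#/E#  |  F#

F#: major triad on F# = scale degree 1 → I.
F#7: a dominant seventh chord on F#, the applied dominant of IV → V7/IV.
Bmaj7: major seventh chord on B = scale degree 4 → IV7.
G#m7/B: minor seventh chord on G# = scale degree 2 → ii65.
C#/E#: major triad on C# = scale degree 5 → V6.
F#: root F# is the tonic; major triad there is I.

I - V7/IV - IV7 - ii65 - V6 - I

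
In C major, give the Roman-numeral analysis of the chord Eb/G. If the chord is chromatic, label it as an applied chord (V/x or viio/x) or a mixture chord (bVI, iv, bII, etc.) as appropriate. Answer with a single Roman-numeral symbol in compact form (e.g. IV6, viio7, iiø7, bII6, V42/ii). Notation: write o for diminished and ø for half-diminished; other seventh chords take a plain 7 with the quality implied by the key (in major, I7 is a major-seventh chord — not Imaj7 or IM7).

Stacked in thirds the chord is Eb-G-Bb: a major triad on Eb.
Eb is the lowered third degree of C major (diatonic 3 would be E). This is a major triad on the lowered third degree, borrowed from the parallel minor.
With G in the bass the chord is in first inversion, so the figured bass is 6.

bIII6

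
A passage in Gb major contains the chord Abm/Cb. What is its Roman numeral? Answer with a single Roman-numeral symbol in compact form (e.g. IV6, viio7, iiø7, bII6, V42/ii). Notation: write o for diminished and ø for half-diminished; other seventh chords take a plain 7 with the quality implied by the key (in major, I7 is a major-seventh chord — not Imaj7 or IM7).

The pitches Ab-Cb-Eb form a minor triad rooted on Ab.
Ab is scale degree 2 in Gb major, and a minor triad on that degree is written ii.
With Cb in the bass the chord is in first inversion, so the figured bass is 6.

ii6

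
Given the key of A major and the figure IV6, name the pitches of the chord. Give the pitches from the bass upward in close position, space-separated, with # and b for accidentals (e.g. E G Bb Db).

F# A D

The numeral's case and figure indicate a major triad. In A major its root, the fourth degree, is D.
Stacking thirds from D gives D-F#-A.
With the 6 figure the chord is in first inversion; from the bass F# upward in close position it reads F#-A-D.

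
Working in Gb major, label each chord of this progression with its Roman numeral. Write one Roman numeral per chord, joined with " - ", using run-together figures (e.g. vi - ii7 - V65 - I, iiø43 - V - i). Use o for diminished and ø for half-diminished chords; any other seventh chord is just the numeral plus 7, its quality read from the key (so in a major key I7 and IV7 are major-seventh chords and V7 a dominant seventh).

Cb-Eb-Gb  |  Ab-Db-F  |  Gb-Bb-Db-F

Cb-Eb-Gb: root Cb is the subdominant; major triad there is IV.
Ab-Db-F: root Db is the dominant; major triad there is V64.
Gb-Bb-Db-F: major seventh chord on Gb = scale degree 1 → I7.

IV - V64 - I7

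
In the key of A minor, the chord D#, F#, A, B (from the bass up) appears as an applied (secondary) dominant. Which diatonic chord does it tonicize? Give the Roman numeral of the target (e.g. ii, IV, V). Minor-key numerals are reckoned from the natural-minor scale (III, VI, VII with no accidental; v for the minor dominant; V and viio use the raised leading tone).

V

The chord is a dominant seventh chord on B.
A dominant resolves down a perfect fifth: B → E. In A minor, E is scale degree 5, i.e. V.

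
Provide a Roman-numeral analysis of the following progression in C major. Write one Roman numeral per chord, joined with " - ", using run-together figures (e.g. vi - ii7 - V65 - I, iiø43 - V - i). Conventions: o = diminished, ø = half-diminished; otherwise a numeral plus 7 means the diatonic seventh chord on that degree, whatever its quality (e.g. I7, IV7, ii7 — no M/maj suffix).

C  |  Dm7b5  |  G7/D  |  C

I - iiø7 - V43 - I

C: root C is the tonic; major triad there is I.
Dm7b5: D with this quality isn't in the key; it's iiø7, borrowed from the parallel minor.
G7/D: dominant seventh chord on G = scale degree 5 → V43.
C: major triad on C = scale degree 1 → I.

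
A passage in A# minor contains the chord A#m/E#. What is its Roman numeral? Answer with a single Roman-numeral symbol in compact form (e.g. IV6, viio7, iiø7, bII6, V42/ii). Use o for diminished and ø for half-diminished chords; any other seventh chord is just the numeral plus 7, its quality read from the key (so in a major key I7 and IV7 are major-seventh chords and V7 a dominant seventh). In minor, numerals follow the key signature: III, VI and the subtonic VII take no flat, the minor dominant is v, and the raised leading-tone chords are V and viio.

i64

Stacked in thirds the chord is A#-C#-E#: a minor triad on A#.
A# is scale degree 1 in A# minor, and a minor triad on that degree is written i.
With E# in the bass the chord is in second inversion, so the figured bass is 64.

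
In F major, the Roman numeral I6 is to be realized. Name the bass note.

A

I in F major has root F; the chord is F-A-C.
The figure 6 means first inversion — the third is in the bass.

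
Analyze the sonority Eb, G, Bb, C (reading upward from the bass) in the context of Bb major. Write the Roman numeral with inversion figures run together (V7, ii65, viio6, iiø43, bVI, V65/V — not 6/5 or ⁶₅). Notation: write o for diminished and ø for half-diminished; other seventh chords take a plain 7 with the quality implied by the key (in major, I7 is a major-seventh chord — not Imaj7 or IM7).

ii65

The pitches C-Eb-G-Bb form a minor seventh chord rooted on C.
C is scale degree 2 in Bb major, and a minor seventh chord on that degree is written ii7.
With Eb in the bass the chord is in first inversion, so the figured bass is 65.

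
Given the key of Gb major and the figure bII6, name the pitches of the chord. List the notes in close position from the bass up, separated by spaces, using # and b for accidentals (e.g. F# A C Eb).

Cb Ebb Abb

bII6 is the Neapolitan sixth — a major triad on the lowered second degree, here in its customary first inversion. In Gb major that root is Abb.
So the chord is Abb-Cb-Ebb.
The figured bass 6 indicates first inversion, placing the third (Cb) in the bass: Cb-Ebb-Abb.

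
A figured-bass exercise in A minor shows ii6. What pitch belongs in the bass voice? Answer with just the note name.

ii in A minor has root B; the chord is B-D-F#.
The figure 6 means first inversion — the third is in the bass.

D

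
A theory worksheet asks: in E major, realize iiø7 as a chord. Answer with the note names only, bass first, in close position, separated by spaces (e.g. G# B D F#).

iiø7 is the half-diminished supertonic seventh, borrowed from the parallel minor. In E major that root is F#.
So the chord is F#-A-C-E, a half-diminished seventh chord.

F# A C E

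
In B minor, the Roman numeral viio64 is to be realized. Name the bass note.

E

viio in B minor has root A#; the chord is A#-C#-E.
The figure 64 means second inversion — the fifth is in the bass.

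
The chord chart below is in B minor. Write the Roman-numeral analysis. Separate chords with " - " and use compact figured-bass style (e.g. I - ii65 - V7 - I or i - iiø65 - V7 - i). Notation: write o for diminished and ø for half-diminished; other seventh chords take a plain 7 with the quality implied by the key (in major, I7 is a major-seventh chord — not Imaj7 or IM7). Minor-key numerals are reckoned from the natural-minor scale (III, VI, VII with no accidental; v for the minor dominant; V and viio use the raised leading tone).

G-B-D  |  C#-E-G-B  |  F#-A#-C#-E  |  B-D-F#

VI - iiø7 - V7 - i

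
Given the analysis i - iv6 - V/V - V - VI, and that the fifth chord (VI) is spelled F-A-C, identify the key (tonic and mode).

VI is given as F-A-C — a major triad with root F.
If F is scale degree 6 and the mode makes that degree carry a major triad, the tonic is A and the mode is minor.

A minor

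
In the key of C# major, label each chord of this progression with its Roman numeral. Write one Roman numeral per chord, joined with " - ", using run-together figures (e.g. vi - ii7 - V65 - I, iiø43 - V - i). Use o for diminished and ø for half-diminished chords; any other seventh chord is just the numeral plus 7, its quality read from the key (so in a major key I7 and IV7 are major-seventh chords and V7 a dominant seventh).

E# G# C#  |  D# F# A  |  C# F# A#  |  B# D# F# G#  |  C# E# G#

I6 - iio - IV64 - V65 - I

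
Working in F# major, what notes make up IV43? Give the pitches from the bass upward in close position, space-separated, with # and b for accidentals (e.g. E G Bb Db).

F# A# B D#

The numeral's case and figure indicate a major seventh chord. In F# major its root, the subdominant, is B.
That chord is spelled B-D#-F#-A#.
The figured bass 43 indicates second inversion, placing the fifth (F#) in the bass: F#-A#-B-D#.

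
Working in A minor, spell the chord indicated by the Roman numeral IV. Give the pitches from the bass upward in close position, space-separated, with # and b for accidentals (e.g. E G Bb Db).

Scale degree 4 in A minor is D; here the chord built on it is altered to a major triad. IV is the major subdominant, borrowed from the parallel major.
So the chord is D-F#-A, a major triad.

D F# A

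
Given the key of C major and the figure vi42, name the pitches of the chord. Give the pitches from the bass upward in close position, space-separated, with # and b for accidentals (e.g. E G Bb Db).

G A C E

The numeral's case and figure indicate a minor seventh chord. In C major its root, the submediant, is A.
Stacking thirds from A gives A-C-E-G.
With the 42 figure the chord is in third inversion; from the bass G upward in close position it reads G-A-C-E.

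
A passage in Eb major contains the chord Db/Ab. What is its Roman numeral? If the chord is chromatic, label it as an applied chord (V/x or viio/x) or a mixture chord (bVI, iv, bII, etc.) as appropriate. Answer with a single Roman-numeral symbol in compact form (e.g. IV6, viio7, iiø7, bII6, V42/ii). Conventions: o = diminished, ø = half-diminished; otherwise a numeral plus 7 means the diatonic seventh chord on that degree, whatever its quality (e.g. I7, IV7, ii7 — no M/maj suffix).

bVII64

Stacked in thirds the chord is Db-F-Ab: a major triad on Db.
Db is the lowered seventh degree of Eb major (diatonic 7 would be D). This is a major triad on the lowered seventh degree (the subtonic), borrowed from the parallel minor.
With Ab in the bass the chord is in second inversion, so the figured bass is 64.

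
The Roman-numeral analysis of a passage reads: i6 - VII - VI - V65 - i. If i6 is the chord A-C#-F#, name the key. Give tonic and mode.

F# minor

The anchor chord is a minor triad on F#, labeled i6.
If F# is scale degree 1 and the mode makes that degree carry a minor triad, the tonic is F# and the mode is minor.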